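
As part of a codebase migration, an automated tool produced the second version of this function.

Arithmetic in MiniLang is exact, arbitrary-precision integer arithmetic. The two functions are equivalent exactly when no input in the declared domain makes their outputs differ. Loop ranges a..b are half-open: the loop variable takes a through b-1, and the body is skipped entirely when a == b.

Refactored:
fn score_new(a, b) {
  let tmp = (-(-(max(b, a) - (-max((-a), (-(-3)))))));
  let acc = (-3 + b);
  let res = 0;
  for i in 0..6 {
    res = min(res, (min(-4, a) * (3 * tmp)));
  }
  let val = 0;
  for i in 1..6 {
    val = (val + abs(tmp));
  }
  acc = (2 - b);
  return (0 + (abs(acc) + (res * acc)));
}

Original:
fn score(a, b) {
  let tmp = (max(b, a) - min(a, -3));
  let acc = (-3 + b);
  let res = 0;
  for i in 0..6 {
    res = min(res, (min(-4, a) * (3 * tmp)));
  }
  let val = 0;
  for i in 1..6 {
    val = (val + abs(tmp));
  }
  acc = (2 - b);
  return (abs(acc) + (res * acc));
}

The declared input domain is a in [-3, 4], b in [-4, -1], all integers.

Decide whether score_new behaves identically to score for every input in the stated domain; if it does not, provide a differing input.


Behavior is preserved: although arithmetic usage differs; and constant usage differs; and min/max/abs usage differs, the outputs never diverge.
As a probe, take a=0, b=-2: score runs tmp := 3 | acc := -5 | res := 0 | iter i=0: | res := -36 | iter i=1: | res := -36 | iter i=2: | res := -36 | iter i=3: | res := -36 | iter i=4: | res := -36 | iter i=5: | res := -36 | val := 0 | iter i=1: | val := 3 | iter i=2: | val := 6 | iter i=3: | val := 9 | iter i=4: | val := 12 | iter i=5: | val := 15 | acc := 4 | result -140; score_new runs tmp := 3 | acc := -5 | res := 0 | iter i=0: | res := -36 | iter i=1: | res := -36 | iter i=2: | res := -36 | iter i=3: | res := -36 | iter i=4: | res := -36 | iter i=5: | res := -36 | val := 0 | iter i=1: | val := 3 | iter i=2: | val := 6 | iter i=3: | val := 9 | iter i=4: | val := 12 | iter i=5: | val := 15 | acc := 4 | result -140; both end at -140.
An exhaustive pass over the 32 declared inputs shows identical outputs.
verdict: equivalent


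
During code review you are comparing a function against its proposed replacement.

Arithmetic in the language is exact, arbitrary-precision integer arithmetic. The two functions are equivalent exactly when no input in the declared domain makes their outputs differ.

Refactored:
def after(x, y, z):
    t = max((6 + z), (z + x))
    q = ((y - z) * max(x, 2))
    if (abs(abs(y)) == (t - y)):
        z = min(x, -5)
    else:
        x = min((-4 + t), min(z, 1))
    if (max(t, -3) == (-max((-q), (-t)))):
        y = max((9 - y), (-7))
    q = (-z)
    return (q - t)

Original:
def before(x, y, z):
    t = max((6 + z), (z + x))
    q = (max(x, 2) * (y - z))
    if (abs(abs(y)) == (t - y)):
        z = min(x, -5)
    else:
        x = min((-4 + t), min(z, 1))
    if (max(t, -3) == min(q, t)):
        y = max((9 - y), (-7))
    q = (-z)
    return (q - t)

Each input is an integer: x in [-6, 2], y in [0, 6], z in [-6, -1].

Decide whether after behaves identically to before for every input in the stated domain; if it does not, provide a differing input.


Side by side, the visible changes include: min/max/abs usage differs.
Spot check at x=-3, y=0, z=-4 — before: t = 2; q = 8; (abs(abs(y)) == (t - y)) -> false; x = -4; (max(t, -3) == min(q, t)) -> true; y = 9; q = 4; return 2. after: t = 2; q = 8; (abs(abs(y)) == (t - y)) -> false; x = -4; (max(t, -3) == (-max((-q), (-t)))) -> true; y = 9; q = 4; return 2. Both give 2.
Sweeping the whole domain (378 inputs) finds no disagreement.
verdict: equivalent


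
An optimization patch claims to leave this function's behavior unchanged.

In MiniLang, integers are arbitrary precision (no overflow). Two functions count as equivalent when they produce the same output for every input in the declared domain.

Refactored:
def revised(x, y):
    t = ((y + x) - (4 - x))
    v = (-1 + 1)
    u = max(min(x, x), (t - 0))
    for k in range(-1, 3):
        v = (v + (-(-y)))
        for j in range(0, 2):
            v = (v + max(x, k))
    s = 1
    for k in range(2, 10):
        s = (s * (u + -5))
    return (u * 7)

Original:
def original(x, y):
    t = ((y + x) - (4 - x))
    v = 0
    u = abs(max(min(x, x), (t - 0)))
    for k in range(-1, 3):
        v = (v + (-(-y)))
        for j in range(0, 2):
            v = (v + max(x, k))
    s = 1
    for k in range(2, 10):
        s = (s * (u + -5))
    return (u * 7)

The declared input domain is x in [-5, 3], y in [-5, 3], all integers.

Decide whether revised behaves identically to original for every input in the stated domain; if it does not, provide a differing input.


Not equivalent: x=-5, y=-5 separates them (35 vs -35).
original: t=-19, then v=0, then u=5, then (k=-1), then v=-5, then (j=0), then v=-6, then (j=1), then v=-7, then (k=0), then v=-12, then (j=0), then v=-12, then (j=1), then v=-12, then (k=1), then v=-17, then (j=0), then v=-16, then (j=1), then v=-15, then (k=2), then v=-20, then (j=0), then v=-18, then (j=1), then v=-16, then s=1, then (k=2), then s=0, then (k=3), then s=0, then (k=4), then s=0, then (k=5), then s=0, then (k=6), then s=0, then (k=7), then s=0, then (k=8), then s=0, then (k=9), then s=0, then returns 35
revised: t=-19, then v=0, then u=-5, then (k=-1), then v=-5, then (j=0), then v=-6, then (j=1), then v=-7, then (k=0), then v=-12, then (j=0), then v=-12, then (j=1), then v=-12, then (k=1), then v=-17, then (j=0), then v=-16, then (j=1), then v=-15, then (k=2), then v=-20, then (j=0), then v=-18, then (j=1), then v=-16, then s=1, then (k=2), then s=-10, then (k=3), then s=100, then (k=4), then s=-1000, then (k=5), then s=10000, then (k=6), then s=-100000, then (k=7), then s=1000000, then (k=8), then s=-10000000, then (k=9), then s=100000000, then returns -35
verdict: not equivalent; witness: x=-5, y=-5


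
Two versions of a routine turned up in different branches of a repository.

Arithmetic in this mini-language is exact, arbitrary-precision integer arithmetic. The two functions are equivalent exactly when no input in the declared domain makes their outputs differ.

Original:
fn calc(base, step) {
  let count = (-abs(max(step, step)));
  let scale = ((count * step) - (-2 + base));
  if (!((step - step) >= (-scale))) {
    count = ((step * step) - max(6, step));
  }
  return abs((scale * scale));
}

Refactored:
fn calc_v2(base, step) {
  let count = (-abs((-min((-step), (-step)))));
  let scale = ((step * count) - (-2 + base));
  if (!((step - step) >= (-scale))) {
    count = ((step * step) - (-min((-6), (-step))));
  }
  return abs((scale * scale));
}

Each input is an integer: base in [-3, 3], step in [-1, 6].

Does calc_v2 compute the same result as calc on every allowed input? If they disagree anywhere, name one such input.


Side by side, the visible changes include: min/max/abs usage differs.
One worked example (base=-2, step=-1) — calc: count becomes -1; next scale becomes 5; next (!((step - step) >= (-scale))) evaluates to false; next final value 25; calc_v2: count becomes -1; next scale becomes 5; next (!((step - step) >= (-scale))) evaluates to false; next final value 25; agreement on 25.
Checked all 56 inputs in the declared domain: the outputs agree on every one.
verdict: equivalent


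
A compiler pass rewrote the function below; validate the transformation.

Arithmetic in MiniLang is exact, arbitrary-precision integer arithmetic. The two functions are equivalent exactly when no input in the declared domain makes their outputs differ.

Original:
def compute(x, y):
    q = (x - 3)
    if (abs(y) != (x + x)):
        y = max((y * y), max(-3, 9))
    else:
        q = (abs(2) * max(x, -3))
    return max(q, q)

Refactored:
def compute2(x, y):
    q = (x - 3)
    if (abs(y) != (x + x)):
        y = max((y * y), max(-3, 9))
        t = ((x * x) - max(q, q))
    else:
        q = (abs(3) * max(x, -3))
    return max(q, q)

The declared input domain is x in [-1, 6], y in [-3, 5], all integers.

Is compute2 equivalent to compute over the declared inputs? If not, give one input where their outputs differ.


The rewrite breaks on x=1, y=-2, where the results are 2 and 3.
compute: q = -2; (abs(y) != (x + x)) -> false; q = 2; return 2
compute2: q = -2; (abs(y) != (x + x)) -> false; q = 3; return 3
verdict: not equivalent; witness: x=1, y=-2


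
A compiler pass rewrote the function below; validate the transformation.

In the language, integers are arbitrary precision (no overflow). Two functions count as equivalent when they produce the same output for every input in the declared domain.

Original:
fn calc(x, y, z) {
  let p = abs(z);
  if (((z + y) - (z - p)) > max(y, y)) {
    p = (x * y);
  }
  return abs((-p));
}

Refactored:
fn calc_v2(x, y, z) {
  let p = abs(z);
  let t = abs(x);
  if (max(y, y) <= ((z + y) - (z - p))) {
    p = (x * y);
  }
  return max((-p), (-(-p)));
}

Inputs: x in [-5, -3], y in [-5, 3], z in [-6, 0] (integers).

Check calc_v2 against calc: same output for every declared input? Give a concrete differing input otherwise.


Evaluate both at x=-5, y=-5, z=0.
calc: p becomes 0; next (((z + y) - (z - p)) > max(y, y)) evaluates to false; next final value 0
calc_v2: p becomes 0; next t becomes 5; next (max(y, y) <= ((z + y) - (z - p))) evaluates to true; next p becomes 25; next final value 25
0 != 25, so the rewrite changes behavior.
verdict: not equivalent; witness: x=-5, y=-5, z=0


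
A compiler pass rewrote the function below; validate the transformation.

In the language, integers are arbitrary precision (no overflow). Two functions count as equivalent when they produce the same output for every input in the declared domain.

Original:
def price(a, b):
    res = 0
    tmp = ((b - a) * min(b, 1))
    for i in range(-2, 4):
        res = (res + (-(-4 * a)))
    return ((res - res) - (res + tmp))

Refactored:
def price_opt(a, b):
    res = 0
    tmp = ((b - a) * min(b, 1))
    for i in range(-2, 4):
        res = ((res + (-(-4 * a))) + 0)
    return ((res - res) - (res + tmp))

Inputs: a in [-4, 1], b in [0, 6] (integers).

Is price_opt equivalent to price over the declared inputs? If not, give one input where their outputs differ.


This is a faithful refactor — arithmetic usage differs, plus constant usage differs, but the computed results match everywhere.
One worked example (a=1, b=6) — price: res=0, then tmp=5, then (i=-2), then res=4, then (i=-1), then res=8, then (i=0), then res=12, then (i=1), then res=16, then (i=2), then res=20, then (i=3), then res=24, then returns -29; price_opt: res=0, then tmp=5, then (i=-2), then res=4, then (i=-1), then res=8, then (i=0), then res=12, then (i=1), then res=16, then (i=2), then res=20, then (i=3), then res=24, then returns -29; agreement on -29.
Across all 42 domain points the two functions coincide.
verdict: equivalent


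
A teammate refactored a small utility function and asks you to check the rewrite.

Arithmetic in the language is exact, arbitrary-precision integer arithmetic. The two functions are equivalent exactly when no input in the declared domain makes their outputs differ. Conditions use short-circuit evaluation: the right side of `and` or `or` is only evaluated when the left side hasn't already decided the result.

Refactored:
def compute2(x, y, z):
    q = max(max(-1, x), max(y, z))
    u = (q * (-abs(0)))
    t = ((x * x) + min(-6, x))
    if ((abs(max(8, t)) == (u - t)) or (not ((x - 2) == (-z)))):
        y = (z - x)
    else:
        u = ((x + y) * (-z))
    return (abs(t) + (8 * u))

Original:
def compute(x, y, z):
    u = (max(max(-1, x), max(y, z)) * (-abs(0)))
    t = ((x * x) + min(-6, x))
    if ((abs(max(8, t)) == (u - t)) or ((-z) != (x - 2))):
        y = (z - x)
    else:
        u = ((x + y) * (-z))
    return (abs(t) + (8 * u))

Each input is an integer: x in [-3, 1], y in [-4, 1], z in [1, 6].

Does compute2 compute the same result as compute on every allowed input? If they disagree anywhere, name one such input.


This is a faithful refactor — statement counts differ; local variable names differ; boolean connective usage differs; comparison usage differs, but the computed results match everywhere.
One worked example (x=0, y=-2, z=5) — compute: u becomes 0; next t becomes -6; next ((abs(max(8, t)) == (u - t)) or ((-z) != (x - 2))) evaluates to true; next y becomes 5; next final value 6; compute2: q becomes 5; next u becomes 0; next t becomes -6; next ((abs(max(8, t)) == (u - t)) or (not ((x - 2) == (-z)))) evaluates to true; next y becomes 5; next final value 6; agreement on 6.
Checked all 180 inputs in the declared domain: the outputs agree on every one.
verdict: equivalent


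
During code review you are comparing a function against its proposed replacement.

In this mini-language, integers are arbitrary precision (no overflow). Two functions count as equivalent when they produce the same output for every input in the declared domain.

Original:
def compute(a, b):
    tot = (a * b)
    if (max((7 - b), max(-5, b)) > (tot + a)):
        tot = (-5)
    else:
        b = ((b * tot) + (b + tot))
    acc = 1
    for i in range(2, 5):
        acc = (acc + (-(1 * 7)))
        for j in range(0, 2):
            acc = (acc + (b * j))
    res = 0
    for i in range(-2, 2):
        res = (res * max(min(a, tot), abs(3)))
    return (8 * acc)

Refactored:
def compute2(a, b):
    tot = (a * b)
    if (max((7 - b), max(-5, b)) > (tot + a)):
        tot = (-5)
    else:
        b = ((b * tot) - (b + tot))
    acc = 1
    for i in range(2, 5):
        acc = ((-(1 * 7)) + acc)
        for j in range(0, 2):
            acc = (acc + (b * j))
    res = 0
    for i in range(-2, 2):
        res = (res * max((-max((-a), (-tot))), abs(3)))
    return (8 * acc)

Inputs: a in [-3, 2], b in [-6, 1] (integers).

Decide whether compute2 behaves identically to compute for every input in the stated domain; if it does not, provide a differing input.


These are not equivalent — on a=-3, b=-6 the outputs split (-2464 vs -3040).
compute: tot=18, then (max((7 - b), max(-5, b)) > (tot + a)) is false, then b=-96, then acc=1, then (i=2), then acc=-6, then (j=0), then acc=-6, then (j=1), then acc=-102, then (i=3), then acc=-109, then (j=0), then acc=-109, then (j=1), then acc=-205, then (i=4), then acc=-212, then (j=0), then acc=-212, then (j=1), then acc=-308, then res=0, then (i=-2), then res=0, then (i=-1), then res=0, then (i=0), then res=0, then (i=1), then res=0, then returns -2464
compute2: tot=18, then (max((7 - b), max(-5, b)) > (tot + a)) is false, then b=-120, then acc=1, then (i=2), then acc=-6, then (j=0), then acc=-6, then (j=1), then acc=-126, then (i=3), then acc=-133, then (j=0), then acc=-133, then (j=1), then acc=-253, then (i=4), then acc=-260, then (j=0), then acc=-260, then (j=1), then acc=-380, then res=0, then (i=-2), then res=0, then (i=-1), then res=0, then (i=0), then res=0, then (i=1), then res=0, then returns -3040
verdict: not equivalent; witness: a=-3, b=-6


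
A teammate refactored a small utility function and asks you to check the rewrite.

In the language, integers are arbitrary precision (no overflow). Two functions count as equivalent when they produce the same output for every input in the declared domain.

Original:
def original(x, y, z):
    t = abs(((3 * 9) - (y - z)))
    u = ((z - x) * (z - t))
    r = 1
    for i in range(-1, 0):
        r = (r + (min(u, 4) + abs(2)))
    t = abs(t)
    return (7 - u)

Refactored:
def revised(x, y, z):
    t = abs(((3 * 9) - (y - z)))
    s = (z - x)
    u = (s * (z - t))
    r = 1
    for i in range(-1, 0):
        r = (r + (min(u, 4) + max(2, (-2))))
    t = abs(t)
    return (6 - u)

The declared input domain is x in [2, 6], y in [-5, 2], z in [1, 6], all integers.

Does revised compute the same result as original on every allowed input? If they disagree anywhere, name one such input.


On input x=2, y=-5, z=1, original returns -25 while revised returns -26.
verdict: not equivalent; witness: x=2, y=-5, z=1


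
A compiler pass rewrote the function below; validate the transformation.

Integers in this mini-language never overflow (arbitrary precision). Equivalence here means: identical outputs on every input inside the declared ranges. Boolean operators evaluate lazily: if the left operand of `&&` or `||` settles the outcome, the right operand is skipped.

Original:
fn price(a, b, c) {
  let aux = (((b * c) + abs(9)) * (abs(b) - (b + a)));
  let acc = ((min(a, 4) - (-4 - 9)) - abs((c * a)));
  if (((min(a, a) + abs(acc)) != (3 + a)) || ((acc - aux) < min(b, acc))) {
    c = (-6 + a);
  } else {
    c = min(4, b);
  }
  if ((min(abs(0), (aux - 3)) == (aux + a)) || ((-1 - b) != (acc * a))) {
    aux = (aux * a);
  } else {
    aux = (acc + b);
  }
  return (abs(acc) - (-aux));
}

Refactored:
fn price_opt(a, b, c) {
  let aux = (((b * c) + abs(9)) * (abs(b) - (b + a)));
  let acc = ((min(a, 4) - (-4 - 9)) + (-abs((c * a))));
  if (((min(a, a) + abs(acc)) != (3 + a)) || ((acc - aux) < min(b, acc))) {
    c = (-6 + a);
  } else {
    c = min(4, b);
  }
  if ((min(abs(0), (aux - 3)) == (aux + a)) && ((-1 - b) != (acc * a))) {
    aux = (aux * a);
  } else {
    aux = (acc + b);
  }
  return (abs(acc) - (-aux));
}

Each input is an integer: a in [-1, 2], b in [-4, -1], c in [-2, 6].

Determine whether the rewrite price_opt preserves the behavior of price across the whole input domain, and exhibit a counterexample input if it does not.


These are not equivalent — on a=-1, b=-4, c=-2 the outputs split (-143 vs 16).
price: aux becomes 153; next acc becomes 10; next (((min(a, a) + abs(acc)) != (3 + a)) || ((acc - aux) < min(b, acc))) evaluates to true; next c becomes -7; next ((min(abs(0), (aux - 3)) == (aux + a)) || ((-1 - b) != (acc * a))) evaluates to true; next aux becomes -153; next final value -143
price_opt: aux becomes 153; next acc becomes 10; next (((min(a, a) + abs(acc)) != (3 + a)) || ((acc - aux) < min(b, acc))) evaluates to true; next c becomes -7; next ((min(abs(0), (aux - 3)) == (aux + a)) && ((-1 - b) != (acc * a))) evaluates to false; next aux becomes 6; next final value 16
verdict: not equivalent; witness: a=-1, b=-4, c=-2


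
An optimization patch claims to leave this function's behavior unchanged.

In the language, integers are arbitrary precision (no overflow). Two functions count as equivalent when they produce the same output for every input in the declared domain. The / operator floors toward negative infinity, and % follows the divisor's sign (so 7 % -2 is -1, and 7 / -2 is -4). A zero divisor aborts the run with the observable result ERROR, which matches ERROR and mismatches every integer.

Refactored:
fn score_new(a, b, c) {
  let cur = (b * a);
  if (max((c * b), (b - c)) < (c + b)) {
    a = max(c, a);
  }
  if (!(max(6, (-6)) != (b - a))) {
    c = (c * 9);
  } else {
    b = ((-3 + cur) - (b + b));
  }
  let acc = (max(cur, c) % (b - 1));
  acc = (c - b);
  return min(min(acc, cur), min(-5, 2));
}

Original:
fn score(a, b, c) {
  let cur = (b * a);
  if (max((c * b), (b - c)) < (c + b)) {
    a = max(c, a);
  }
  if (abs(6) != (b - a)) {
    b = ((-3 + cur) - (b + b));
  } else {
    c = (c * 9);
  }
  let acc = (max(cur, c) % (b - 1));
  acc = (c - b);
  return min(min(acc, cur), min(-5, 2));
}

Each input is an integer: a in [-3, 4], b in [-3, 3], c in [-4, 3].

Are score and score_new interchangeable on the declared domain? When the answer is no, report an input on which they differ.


Changes here: min/max/abs usage differs, boolean connective usage differs, constant usage differs; the full 448-point sweep finds no disagreement.
verdict: equivalent


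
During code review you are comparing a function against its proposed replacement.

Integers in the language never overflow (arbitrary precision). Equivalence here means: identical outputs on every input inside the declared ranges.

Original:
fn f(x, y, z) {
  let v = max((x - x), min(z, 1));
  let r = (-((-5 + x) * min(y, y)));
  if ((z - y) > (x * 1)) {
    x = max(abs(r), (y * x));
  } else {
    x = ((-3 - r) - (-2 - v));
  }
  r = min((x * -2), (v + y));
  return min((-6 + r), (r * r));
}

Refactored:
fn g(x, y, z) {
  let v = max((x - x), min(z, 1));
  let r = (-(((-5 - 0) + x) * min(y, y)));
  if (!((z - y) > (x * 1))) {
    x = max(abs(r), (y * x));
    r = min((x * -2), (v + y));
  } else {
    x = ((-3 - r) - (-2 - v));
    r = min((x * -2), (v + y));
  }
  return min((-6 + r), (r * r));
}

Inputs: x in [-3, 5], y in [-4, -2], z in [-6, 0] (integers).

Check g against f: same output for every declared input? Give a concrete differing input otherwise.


There is a counterexample at x=-3, y=-4, z=-6: -70 on one side, -68 on the other.
f: v becomes 0; next r becomes -32; next ((z - y) > (x * 1)) evaluates to true; next x becomes 32; next r becomes -64; next final value -70
g: v becomes 0; next r becomes -32; next (!((z - y) > (x * 1))) evaluates to false; next x becomes 31; next r becomes -62; next final value -68
verdict: not equivalent; witness: x=-3, y=-4, z=-6


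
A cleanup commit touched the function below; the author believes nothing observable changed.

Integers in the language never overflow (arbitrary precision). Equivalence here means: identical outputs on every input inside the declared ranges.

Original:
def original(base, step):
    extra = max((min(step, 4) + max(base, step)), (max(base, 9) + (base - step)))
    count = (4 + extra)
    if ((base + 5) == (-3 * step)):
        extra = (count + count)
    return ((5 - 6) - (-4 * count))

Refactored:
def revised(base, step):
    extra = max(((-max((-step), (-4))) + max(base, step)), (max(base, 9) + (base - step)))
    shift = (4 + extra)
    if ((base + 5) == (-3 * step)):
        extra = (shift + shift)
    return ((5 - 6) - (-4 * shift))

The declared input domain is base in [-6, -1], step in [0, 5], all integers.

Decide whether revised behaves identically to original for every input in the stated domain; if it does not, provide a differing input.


The two versions differ — the changes include local variable names differ; also min/max/abs usage differs.
As a probe, take base=-6, step=0: original runs extra=3, then count=7, then ((base + 5) == (-3 * step)) is false, then returns 27; revised runs extra=3, then shift=7, then ((base + 5) == (-3 * step)) is false, then returns 27; both end at 27.
Every one of the 36 inputs gives matching results.
verdict: equivalent


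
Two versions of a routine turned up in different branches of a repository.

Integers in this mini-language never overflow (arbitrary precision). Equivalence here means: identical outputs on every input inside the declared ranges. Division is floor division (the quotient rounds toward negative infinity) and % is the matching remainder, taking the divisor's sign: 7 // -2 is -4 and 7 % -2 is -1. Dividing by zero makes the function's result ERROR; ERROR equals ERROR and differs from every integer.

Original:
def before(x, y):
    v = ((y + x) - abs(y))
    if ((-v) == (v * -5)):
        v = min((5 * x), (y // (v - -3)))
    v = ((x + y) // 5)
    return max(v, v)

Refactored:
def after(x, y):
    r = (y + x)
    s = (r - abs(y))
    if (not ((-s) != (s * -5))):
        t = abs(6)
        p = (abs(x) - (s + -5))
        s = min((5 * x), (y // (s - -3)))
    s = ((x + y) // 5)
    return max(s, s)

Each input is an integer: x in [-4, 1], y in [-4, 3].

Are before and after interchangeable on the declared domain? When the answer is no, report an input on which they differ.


Although min/max/abs usage differs, plus constant usage differs, plus local variable names differ, plus comparison usage differs, plus arithmetic usage differs, plus boolean connective usage differs, plus statement counts differ, 48/48 inputs agree.
verdict: equivalent


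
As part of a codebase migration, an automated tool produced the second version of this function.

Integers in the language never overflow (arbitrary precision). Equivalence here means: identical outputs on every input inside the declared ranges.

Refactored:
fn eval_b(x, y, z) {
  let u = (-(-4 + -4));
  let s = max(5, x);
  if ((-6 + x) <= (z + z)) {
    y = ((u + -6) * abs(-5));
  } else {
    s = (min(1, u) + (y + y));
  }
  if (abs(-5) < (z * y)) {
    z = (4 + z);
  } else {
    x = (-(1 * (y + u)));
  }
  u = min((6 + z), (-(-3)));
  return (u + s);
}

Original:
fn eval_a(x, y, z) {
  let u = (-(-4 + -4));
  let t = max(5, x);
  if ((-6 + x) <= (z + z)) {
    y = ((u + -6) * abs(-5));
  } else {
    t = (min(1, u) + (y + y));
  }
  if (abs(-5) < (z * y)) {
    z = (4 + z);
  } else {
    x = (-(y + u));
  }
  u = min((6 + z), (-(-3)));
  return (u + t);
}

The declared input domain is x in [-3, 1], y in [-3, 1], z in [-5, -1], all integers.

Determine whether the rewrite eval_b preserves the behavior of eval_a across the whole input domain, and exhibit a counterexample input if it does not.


Differences: arithmetic usage differs, plus constant usage differs, plus local variable names differ — yet all 125 inputs agree.
verdict: equivalent


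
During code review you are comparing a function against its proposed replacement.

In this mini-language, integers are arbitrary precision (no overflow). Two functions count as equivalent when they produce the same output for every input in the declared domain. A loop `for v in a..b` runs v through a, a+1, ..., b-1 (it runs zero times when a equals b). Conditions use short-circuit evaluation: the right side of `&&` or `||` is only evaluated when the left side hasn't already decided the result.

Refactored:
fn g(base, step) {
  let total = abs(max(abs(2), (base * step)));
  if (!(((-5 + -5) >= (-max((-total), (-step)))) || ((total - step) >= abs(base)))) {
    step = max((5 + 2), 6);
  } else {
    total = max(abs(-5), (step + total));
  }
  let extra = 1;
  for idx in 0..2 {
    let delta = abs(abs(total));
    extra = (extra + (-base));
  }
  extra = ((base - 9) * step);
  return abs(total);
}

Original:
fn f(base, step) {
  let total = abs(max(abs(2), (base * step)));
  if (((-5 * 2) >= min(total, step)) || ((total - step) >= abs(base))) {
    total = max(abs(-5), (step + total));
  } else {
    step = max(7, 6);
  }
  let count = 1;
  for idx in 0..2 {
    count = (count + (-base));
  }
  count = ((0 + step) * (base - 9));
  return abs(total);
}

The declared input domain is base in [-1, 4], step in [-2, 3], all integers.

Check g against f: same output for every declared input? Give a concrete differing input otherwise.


Differences: local variable names differ, and boolean connective usage differs, and min/max/abs usage differs, and statement counts differ, and constant usage differs, and arithmetic usage differs — yet all 36 inputs agree.
verdict: equivalent


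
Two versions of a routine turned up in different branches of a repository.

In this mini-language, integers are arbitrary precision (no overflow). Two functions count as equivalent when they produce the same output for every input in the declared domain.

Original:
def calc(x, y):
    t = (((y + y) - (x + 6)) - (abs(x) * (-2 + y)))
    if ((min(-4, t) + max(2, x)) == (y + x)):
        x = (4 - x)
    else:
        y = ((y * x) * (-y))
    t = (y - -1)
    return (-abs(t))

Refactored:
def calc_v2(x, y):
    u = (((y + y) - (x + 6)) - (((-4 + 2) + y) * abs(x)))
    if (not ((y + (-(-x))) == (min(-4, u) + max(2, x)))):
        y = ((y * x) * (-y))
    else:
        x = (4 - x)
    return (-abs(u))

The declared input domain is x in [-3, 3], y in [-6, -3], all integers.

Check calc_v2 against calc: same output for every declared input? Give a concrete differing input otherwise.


The rewrite breaks on x=-3, y=-6, where the results are -109 and -9.
calc: t becomes 9; next ((min(-4, t) + max(2, x)) == (y + x)) evaluates to false; next y becomes 108; next t becomes 109; next final value -109
calc_v2: u becomes 9; next (not ((y + (-(-x))) == (min(-4, u) + max(2, x)))) evaluates to true; next y becomes 108; next final value -9
verdict: not equivalent; witness: x=-3, y=-6


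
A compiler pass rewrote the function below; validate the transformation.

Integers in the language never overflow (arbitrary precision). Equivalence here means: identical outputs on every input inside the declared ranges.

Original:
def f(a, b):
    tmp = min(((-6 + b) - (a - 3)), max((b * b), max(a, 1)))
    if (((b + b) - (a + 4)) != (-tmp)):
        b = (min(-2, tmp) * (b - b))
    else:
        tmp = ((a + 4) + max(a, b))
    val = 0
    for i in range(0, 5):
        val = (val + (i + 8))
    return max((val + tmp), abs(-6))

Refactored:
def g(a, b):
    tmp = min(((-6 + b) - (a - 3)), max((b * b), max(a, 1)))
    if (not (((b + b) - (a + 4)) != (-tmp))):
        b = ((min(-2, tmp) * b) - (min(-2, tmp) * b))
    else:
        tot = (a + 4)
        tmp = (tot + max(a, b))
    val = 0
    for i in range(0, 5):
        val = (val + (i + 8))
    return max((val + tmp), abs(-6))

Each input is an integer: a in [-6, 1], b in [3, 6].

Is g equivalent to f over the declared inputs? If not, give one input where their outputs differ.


a=-6, b=3 yields 56 from f but 51 from g.
verdict: not equivalent; witness: a=-6, b=3


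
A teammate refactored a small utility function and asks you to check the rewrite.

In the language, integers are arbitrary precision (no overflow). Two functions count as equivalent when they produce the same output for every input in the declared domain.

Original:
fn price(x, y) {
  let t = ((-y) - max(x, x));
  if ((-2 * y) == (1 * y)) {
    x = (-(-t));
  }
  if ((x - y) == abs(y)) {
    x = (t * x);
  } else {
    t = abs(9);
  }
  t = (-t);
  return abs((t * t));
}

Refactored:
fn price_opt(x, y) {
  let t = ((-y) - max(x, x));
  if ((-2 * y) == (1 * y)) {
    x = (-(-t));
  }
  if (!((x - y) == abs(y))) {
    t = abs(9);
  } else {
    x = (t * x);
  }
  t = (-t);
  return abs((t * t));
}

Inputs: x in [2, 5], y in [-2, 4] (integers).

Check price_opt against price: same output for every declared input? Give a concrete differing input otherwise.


Behavior is preserved: although boolean connective usage differs, the outputs never diverge.
Spot check at x=2, y=4 — price: t = -6; ((-2 * y) == (1 * y)) -> false; ((x - y) == abs(y)) -> false; t = 9; t = -9; return 81. price_opt: t = -6; ((-2 * y) == (1 * y)) -> false; (!((x - y) == abs(y))) -> true; t = 9; t = -9; return 81. Both give 81.
Sweeping the whole domain (28 inputs) finds no disagreement.
verdict: equivalent


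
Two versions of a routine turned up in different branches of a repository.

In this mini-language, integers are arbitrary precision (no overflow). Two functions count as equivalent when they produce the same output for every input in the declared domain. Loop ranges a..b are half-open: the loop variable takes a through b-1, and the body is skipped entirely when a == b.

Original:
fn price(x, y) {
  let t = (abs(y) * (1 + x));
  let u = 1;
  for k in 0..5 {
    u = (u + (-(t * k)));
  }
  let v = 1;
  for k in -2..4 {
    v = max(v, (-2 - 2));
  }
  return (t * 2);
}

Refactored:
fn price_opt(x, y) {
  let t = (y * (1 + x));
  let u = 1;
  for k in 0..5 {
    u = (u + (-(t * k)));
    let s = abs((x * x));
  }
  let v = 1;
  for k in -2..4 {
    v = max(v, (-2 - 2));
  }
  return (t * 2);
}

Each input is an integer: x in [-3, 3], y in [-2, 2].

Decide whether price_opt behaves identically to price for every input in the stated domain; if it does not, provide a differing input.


At x=-3, y=-2: price gives -8, price_opt gives 8.
verdict: not equivalent; witness: x=-3, y=-2


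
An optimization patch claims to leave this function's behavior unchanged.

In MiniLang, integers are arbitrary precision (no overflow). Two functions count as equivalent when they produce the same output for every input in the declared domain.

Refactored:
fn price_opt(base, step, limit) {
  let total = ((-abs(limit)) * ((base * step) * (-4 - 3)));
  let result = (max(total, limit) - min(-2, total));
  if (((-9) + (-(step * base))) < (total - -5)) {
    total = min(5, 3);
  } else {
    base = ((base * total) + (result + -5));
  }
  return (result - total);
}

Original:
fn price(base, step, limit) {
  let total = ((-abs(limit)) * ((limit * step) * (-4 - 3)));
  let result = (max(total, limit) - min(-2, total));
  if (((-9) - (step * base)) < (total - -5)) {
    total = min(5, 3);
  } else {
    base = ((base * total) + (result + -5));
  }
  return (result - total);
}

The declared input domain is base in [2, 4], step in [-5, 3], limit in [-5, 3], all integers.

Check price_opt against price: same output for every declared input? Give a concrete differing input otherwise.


Run the pair on base=2, step=-5, limit=-5.
price: total becomes 875; next result becomes 877; next (((-9) - (step * base)) < (total - -5)) evaluates to true; next total becomes 3; next final value 874
price_opt: total becomes -350; next result becomes 345; next (((-9) + (-(step * base))) < (total - -5)) evaluates to false; next base becomes -360; next final value 695
874 vs 695 — the two versions disagree here.
verdict: not equivalent; witness: base=2, step=-5, limit=-5


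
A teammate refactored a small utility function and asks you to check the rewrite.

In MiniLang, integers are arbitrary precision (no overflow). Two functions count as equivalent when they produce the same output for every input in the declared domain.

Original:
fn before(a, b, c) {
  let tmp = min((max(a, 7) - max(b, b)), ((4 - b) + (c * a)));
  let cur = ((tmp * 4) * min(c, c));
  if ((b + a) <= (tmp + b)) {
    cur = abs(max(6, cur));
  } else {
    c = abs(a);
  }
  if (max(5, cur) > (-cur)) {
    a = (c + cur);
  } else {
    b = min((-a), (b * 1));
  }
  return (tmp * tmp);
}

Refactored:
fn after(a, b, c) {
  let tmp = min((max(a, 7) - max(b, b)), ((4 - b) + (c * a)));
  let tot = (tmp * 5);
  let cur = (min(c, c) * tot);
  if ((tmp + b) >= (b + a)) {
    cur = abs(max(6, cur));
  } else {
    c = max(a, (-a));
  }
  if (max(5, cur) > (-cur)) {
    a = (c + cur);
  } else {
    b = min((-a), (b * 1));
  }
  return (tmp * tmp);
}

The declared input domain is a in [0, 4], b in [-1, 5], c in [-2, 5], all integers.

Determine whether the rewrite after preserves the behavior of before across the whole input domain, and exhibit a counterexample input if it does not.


The suspicious edit (`4` became `5`) never changes the result for any input inside the declared domain.
Spot check at a=2, b=4, c=0 — before: tmp := 0 | cur := 0 | ((b + a) <= (tmp + b)): false | c := 2 | (max(5, cur) > (-cur)): true | a := 2 | result 0. after: tmp := 0 | tot := 0 | cur := 0 | ((tmp + b) >= (b + a)): false | c := 2 | (max(5, cur) > (-cur)): true | a := 2 | result 0. Both give 0.
Checked all 280 inputs in the declared domain: the outputs agree on every one.
verdict: equivalent


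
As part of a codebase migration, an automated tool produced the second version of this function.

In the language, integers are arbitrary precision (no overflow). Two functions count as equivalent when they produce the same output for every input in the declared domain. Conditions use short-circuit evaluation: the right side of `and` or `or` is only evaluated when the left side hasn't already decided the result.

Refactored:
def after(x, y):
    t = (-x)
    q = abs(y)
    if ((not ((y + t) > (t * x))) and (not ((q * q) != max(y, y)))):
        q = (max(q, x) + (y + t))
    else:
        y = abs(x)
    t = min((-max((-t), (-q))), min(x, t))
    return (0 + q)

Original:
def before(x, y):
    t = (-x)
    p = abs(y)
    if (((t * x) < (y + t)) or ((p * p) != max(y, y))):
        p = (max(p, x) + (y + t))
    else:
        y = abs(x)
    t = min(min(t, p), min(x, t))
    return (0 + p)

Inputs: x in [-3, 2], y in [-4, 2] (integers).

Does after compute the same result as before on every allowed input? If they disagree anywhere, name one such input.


Take x=-3, y=-4.
before: t = 3; p = 4; (((t * x) < (y + t)) or ((p * p) != max(y, y))) -> true; p = 3; t = -3; return 3
after: t = 3; q = 4; ((not ((y + t) > (t * x))) and (not ((q * q) != max(y, y)))) -> false; y = 3; t = -3; return 4
3 and 4 differ, so these are not the same function on this domain.
verdict: not equivalent; witness: x=-3, y=-4


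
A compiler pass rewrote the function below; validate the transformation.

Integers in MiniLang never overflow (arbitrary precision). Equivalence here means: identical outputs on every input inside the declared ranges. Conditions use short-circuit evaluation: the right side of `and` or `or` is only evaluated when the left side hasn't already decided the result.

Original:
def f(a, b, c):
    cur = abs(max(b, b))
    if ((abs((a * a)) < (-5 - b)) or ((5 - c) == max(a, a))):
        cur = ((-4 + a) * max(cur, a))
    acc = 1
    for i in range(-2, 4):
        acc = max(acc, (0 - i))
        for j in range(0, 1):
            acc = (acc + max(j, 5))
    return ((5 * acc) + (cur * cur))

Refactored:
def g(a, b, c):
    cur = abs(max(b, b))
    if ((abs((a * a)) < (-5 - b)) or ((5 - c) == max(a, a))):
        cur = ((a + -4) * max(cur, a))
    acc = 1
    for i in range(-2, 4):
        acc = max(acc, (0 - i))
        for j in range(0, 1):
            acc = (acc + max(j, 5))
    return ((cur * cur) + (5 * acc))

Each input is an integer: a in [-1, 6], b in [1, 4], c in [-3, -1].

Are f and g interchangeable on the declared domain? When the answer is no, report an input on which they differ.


Side by side, the visible changes include: same computation, different form.
As a probe, take a=4, b=3, c=-3: f runs cur becomes 3; next ((abs((a * a)) < (-5 - b)) or ((5 - c) == max(a, a))) evaluates to false; next acc becomes 1; next at i=-2:; next acc becomes 2; next at j=0:; next acc becomes 7; next at i=-1:; next acc becomes 7; next at j=0:; next acc becomes 12; next at i=0:; next acc becomes 12; next at j=0:; next acc becomes 17; next at i=1:; next acc becomes 17; next at j=0:; next acc becomes 22; next at i=2:; next acc becomes 22; next at j=0:; next acc becomes 27; next at i=3:; next acc becomes 27; next at j=0:; next acc becomes 32; next final value 169; g runs cur becomes 3; next ((abs((a * a)) < (-5 - b)) or ((5 - c) == max(a, a))) evaluates to false; next acc becomes 1; next at i=-2:; next acc becomes 2; next at j=0:; next acc becomes 7; next at i=-1:; next acc becomes 7; next at j=0:; next acc becomes 12; next at i=0:; next acc becomes 12; next at j=0:; next acc becomes 17; next at i=1:; next acc becomes 17; next at j=0:; next acc becomes 22; next at i=2:; next acc becomes 22; next at j=0:; next acc becomes 27; next at i=3:; next acc becomes 27; next at j=0:; next acc becomes 32; next final value 169; both end at 169.
Checked all 96 inputs in the declared domain: the outputs agree on every one.
verdict: equivalent


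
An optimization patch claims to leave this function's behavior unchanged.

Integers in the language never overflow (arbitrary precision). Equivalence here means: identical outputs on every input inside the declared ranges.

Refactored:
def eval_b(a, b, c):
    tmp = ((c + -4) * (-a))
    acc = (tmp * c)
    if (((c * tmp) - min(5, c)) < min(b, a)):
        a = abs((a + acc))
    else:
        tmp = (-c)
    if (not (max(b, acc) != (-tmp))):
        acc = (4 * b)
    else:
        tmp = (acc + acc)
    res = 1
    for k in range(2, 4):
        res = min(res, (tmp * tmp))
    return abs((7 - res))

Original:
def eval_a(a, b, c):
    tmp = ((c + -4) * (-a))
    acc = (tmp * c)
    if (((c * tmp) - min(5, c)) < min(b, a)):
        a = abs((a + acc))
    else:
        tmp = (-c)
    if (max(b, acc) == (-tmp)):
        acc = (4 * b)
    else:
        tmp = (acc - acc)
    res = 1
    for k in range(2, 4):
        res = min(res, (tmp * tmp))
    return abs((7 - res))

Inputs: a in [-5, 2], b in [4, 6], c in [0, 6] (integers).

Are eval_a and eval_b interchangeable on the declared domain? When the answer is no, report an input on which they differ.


a=-5, b=4, c=1 yields 7 from eval_a but 6 from eval_b.
verdict: not equivalent; witness: a=-5, b=4, c=1


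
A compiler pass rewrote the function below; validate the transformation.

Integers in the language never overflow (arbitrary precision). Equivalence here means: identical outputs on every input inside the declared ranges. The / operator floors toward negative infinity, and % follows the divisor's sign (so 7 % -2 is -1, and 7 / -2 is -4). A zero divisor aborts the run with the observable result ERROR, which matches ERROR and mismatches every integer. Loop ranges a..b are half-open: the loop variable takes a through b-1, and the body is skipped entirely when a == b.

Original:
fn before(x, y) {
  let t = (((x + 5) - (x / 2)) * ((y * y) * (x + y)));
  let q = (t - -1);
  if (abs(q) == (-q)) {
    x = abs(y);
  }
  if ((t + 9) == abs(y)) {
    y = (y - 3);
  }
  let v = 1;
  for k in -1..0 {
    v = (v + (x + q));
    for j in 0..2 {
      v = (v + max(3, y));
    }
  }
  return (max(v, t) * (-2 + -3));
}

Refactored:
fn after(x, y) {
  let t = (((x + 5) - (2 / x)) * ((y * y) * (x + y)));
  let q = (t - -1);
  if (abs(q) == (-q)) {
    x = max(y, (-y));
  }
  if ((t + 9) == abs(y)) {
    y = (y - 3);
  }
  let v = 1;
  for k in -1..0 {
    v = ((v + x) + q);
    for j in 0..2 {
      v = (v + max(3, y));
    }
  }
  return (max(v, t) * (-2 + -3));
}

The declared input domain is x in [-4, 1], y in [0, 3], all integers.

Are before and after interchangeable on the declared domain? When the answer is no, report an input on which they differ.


These are not equivalent — on x=-4, y=1 the outputs split (0 vs -15).
before: t=-9, then q=-8, then (abs(q) == (-q)) is true, then x=1, then ((t + 9) == abs(y)) is false, then v=1, then (k=-1), then v=-6, then (j=0), then v=-3, then (j=1), then v=0, then returns 0
after: t=-6, then q=-5, then (abs(q) == (-q)) is true, then x=1, then ((t + 9) == abs(y)) is false, then v=1, then (k=-1), then v=-3, then (j=0), then v=0, then (j=1), then v=3, then returns -15
verdict: not equivalent; witness: x=-4, y=1
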